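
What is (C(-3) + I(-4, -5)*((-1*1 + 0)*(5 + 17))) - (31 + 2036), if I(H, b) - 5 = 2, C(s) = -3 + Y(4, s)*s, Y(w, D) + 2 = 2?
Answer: -2224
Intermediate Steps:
Y(w, D) = 0 (Y(w, D) = -2 + 2 = 0)
C(s) = -3 (C(s) = -3 + 0*s = -3 + 0 = -3)
I(H, b) = 7 (I(H, b) = 5 + 2 = 7)
(C(-3) + I(-4, -5)*((-1*1 + 0)*(5 + 17))) - (31 + 2036) = (-3 + 7*((-1*1 + 0)*(5 + 17))) - (31 + 2036) = (-3 + 7*((-1 + 0)*22)) - 1*2067 = (-3 + 7*(-1*22)) - 2067 = (-3 + 7*(-22)) - 2067 = (-3 - 154) - 2067 = -157 - 2067 = -2224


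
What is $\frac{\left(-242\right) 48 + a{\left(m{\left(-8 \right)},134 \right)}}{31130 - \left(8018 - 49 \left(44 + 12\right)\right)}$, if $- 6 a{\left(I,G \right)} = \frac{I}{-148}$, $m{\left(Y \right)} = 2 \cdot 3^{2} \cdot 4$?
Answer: $- \frac{429789}{956672} \approx -0.44925$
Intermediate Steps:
$m{\left(Y \right)} = 72$ ($m{\left(Y \right)} = 2 \cdot 9 \cdot 4 = 18 \cdot 4 = 72$)
$a{\left(I,G \right)} = \frac{I}{888}$ ($a{\left(I,G \right)} = - \frac{I \frac{1}{-148}}{6} = - \frac{I \left(- \frac{1}{148}\right)}{6} = - \frac{\left(- \frac{1}{148}\right) I}{6} = \frac{I}{888}$)
$\frac{\left(-242\right) 48 + a{\left(m{\left(-8 \right)},134 \right)}}{31130 - \left(8018 - 49 \left(44 + 12\right)\right)} = \frac{\left(-242\right) 48 + \frac{1}{888} \cdot 72}{31130 - \left(8018 - 49 \left(44 + 12\right)\right)} = \frac{-11616 + \frac{3}{37}}{31130 + \left(49 \cdot 56 - 8018\right)} = - \frac{429789}{37 \left(31130 + \left(2744 - 8018\right)\right)} = - \frac{429789}{37 \left(31130 - 5274\right)} = - \frac{429789}{37 \cdot 25856} = \left(- \frac{429789}{37}\right) \frac{1}{25856} = - \frac{429789}{956672}$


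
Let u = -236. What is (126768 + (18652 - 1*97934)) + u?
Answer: 47250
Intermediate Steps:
(126768 + (18652 - 1*97934)) + u = (126768 + (18652 - 1*97934)) - 236 = (126768 + (18652 - 97934)) - 236 = (126768 - 79282) - 236 = 47486 - 236 = 47250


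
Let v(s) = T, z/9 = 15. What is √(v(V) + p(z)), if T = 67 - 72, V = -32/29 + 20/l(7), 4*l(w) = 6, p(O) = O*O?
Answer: 2*√4555 ≈ 134.98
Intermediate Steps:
z = 135 (z = 9*15 = 135)
p(O) = O²
l(w) = 3/2 (l(w) = (¼)*6 = 3/2)
V = 1064/87 (V = -32/29 + 20/(3/2) = -32*1/29 + 20*(⅔) = -32/29 + 40/3 = 1064/87 ≈ 12.230)
T = -5
v(s) = -5
√(v(V) + p(z)) = √(-5 + 135²) = √(-5 + 18225) = √18220 = 2*√4555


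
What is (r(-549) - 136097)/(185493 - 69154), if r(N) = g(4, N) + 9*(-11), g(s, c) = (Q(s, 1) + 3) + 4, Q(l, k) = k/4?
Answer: -544755/465356 ≈ -1.1706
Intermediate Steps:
Q(l, k) = k/4 (Q(l, k) = k*(1/4) = k/4)
g(s, c) = 29/4 (g(s, c) = ((1/4)*1 + 3) + 4 = (1/4 + 3) + 4 = 13/4 + 4 = 29/4)
r(N) = -367/4 (r(N) = 29/4 + 9*(-11) = 29/4 - 99 = -367/4)
(r(-549) - 136097)/(185493 - 69154) = (-367/4 - 136097)/(185493 - 69154) = -544755/4/116339 = -544755/4*1/116339 = -544755/465356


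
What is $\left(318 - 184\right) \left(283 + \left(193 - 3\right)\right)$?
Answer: $63382$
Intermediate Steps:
$\left(318 - 184\right) \left(283 + \left(193 - 3\right)\right) = 134 \left(283 + 190\right) = 134 \cdot 473 = 63382$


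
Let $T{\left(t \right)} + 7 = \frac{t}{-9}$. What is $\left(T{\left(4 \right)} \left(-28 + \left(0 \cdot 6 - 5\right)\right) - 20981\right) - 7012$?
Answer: $- \frac{83242}{3} \approx -27747.0$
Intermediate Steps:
$T{\left(t \right)} = -7 - \frac{t}{9}$ ($T{\left(t \right)} = -7 + \frac{t}{-9} = -7 + t \left(- \frac{1}{9}\right) = -7 - \frac{t}{9}$)
$\left(T{\left(4 \right)} \left(-28 + \left(0 \cdot 6 - 5\right)\right) - 20981\right) - 7012 = \left(\left(-7 - \frac{4}{9}\right) \left(-28 + \left(0 \cdot 6 - 5\right)\right) - 20981\right) - 7012 = \left(\left(-7 - \frac{4}{9}\right) \left(-28 + \left(0 - 5\right)\right) - 20981\right) - 7012 = \left(- \frac{67 \left(-28 - 5\right)}{9} - 20981\right) - 7012 = \left(\left(- \frac{67}{9}\right) \left(-33\right) - 20981\right) - 7012 = \left(\frac{737}{3} - 20981\right) - 7012 = - \frac{62206}{3} - 7012 = - \frac{83242}{3}$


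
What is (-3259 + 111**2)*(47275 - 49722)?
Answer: -22174714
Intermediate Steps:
(-3259 + 111**2)*(47275 - 49722) = (-3259 + 12321)*(-2447) = 9062*(-2447) = -22174714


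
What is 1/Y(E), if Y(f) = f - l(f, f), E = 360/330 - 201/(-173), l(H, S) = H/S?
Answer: 1903/2384 ≈ 0.79824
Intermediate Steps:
E = 4287/1903 (E = 360*(1/330) - 201*(-1/173) = 12/11 + 201/173 = 4287/1903 ≈ 2.2528)
Y(f) = -1 + f (Y(f) = f - f/f = f - 1*1 = f - 1 = -1 + f)
1/Y(E) = 1/(-1 + 4287/1903) = 1/(2384/1903) = 1903/2384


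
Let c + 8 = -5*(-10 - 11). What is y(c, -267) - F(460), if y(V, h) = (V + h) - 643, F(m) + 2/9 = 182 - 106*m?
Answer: 429887/9 ≈ 47765.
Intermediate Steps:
F(m) = 1636/9 - 106*m (F(m) = -2/9 + (182 - 106*m) = 1636/9 - 106*m)
c = 97 (c = -8 - 5*(-10 - 11) = -8 - 5*(-21) = -8 + 105 = 97)
y(V, h) = -643 + V + h
y(c, -267) - F(460) = (-643 + 97 - 267) - (1636/9 - 106*460) = -813 - (1636/9 - 48760) = -813 - 1*(-437204/9) = -813 + 437204/9 = 429887/9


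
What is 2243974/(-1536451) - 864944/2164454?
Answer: -3092961286970/1662788756377 ≈ -1.8601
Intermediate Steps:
2243974/(-1536451) - 864944/2164454 = 2243974*(-1/1536451) - 864944*1/2164454 = -2243974/1536451 - 432472/1082227 = -3092961286970/1662788756377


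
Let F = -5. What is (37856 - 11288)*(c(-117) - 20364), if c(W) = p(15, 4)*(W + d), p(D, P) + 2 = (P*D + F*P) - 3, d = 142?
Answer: -517783752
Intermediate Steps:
p(D, P) = -5 - 5*P + D*P (p(D, P) = -2 + ((P*D - 5*P) - 3) = -2 + ((D*P - 5*P) - 3) = -2 + ((-5*P + D*P) - 3) = -2 + (-3 - 5*P + D*P) = -5 - 5*P + D*P)
c(W) = 4970 + 35*W (c(W) = (-5 - 5*4 + 15*4)*(W + 142) = (-5 - 20 + 60)*(142 + W) = 35*(142 + W) = 4970 + 35*W)
(37856 - 11288)*(c(-117) - 20364) = (37856 - 11288)*((4970 + 35*(-117)) - 20364) = 26568*((4970 - 4095) - 20364) = 26568*(875 - 20364) = 26568*(-19489) = -517783752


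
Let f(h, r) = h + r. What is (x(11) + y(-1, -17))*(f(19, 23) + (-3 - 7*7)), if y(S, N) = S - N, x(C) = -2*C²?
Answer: 2260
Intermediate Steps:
(x(11) + y(-1, -17))*(f(19, 23) + (-3 - 7*7)) = (-2*11² + (-1 - 1*(-17)))*((19 + 23) + (-3 - 7*7)) = (-2*121 + (-1 + 17))*(42 + (-3 - 49)) = (-242 + 16)*(42 - 52) = -226*(-10) = 2260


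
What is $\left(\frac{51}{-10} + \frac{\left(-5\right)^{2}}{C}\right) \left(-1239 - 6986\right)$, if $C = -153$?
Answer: $\frac{13247185}{306} \approx 43291.0$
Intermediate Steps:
$\left(\frac{51}{-10} + \frac{\left(-5\right)^{2}}{C}\right) \left(-1239 - 6986\right) = \left(\frac{51}{-10} + \frac{\left(-5\right)^{2}}{-153}\right) \left(-1239 - 6986\right) = \left(51 \left(- \frac{1}{10}\right) + 25 \left(- \frac{1}{153}\right)\right) \left(-8225\right) = \left(- \frac{51}{10} - \frac{25}{153}\right) \left(-8225\right) = \left(- \frac{8053}{1530}\right) \left(-8225\right) = \frac{13247185}{306}$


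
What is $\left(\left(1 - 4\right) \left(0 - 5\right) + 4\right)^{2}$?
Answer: $361$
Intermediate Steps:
$\left(\left(1 - 4\right) \left(0 - 5\right) + 4\right)^{2} = \left(\left(-3\right) \left(-5\right) + 4\right)^{2} = \left(15 + 4\right)^{2} = 19^{2} = 361$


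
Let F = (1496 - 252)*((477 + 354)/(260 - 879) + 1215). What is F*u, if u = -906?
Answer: -846711338256/619 ≈ -1.3679e+9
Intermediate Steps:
F = 934559976/619 (F = 1244*(831/(-619) + 1215) = 1244*(831*(-1/619) + 1215) = 1244*(-831/619 + 1215) = 1244*(751254/619) = 934559976/619 ≈ 1.5098e+6)
F*u = (934559976/619)*(-906) = -846711338256/619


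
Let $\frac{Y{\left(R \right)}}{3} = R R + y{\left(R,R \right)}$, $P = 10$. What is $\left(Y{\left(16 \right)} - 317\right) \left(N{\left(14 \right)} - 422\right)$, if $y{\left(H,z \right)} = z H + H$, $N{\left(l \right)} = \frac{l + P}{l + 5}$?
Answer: $- \frac{10128398}{19} \approx -5.3307 \cdot 10^{5}$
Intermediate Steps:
$N{\left(l \right)} = \frac{10 + l}{5 + l}$ ($N{\left(l \right)} = \frac{l + 10}{l + 5} = \frac{10 + l}{5 + l}$)
$y{\left(H,z \right)} = H + H z$ ($y{\left(H,z \right)} = H z + H = H + H z$)
$Y{\left(R \right)} = 3 R^{2} + 3 R \left(1 + R\right)$ ($Y{\left(R \right)} = 3 \left(R R + R \left(1 + R\right)\right) = 3 \left(R^{2} + R \left(1 + R\right)\right) = 3 R^{2} + 3 R \left(1 + R\right)$)
$\left(Y{\left(16 \right)} - 317\right) \left(N{\left(14 \right)} - 422\right) = \left(3 \cdot 16 \left(1 + 2 \cdot 16\right) - 317\right) \left(\frac{10 + 14}{5 + 14} - 422\right) = \left(3 \cdot 16 \left(1 + 32\right) - 317\right) \left(\frac{1}{19} \cdot 24 - 422\right) = \left(3 \cdot 16 \cdot 33 - 317\right) \left(\frac{1}{19} \cdot 24 - 422\right) = \left(1584 - 317\right) \left(\frac{24}{19} - 422\right) = 1267 \left(- \frac{7994}{19}\right) = - \frac{10128398}{19}$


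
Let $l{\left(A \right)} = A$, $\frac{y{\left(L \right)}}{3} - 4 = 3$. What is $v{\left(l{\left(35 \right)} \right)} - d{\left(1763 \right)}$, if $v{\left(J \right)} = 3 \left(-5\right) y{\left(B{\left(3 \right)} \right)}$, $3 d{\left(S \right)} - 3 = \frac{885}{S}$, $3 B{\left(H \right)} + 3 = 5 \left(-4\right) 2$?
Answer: $- \frac{557403}{1763} \approx -316.17$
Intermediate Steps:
$B{\left(H \right)} = - \frac{43}{3}$ ($B{\left(H \right)} = -1 + \frac{5 \left(-4\right) 2}{3} = -1 + \frac{\left(-20\right) 2}{3} = -1 + \frac{1}{3} \left(-40\right) = -1 - \frac{40}{3} = - \frac{43}{3}$)
$y{\left(L \right)} = 21$ ($y{\left(L \right)} = 12 + 3 \cdot 3 = 12 + 9 = 21$)
$d{\left(S \right)} = 1 + \frac{295}{S}$ ($d{\left(S \right)} = 1 + \frac{885 \frac{1}{S}}{3} = 1 + \frac{295}{S}$)
$v{\left(J \right)} = -315$ ($v{\left(J \right)} = 3 \left(-5\right) 21 = \left(-15\right) 21 = -315$)
$v{\left(l{\left(35 \right)} \right)} - d{\left(1763 \right)} = -315 - \frac{295 + 1763}{1763} = -315 - \frac{1}{1763} \cdot 2058 = -315 - \frac{2058}{1763} = - \frac{557403}{1763}$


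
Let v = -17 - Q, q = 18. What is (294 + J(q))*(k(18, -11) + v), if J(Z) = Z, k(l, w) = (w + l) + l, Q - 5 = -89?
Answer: 28704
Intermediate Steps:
Q = -84 (Q = 5 - 89 = -84)
k(l, w) = w + 2*l (k(l, w) = (l + w) + l = w + 2*l)
v = 67 (v = -17 - 1*(-84) = -17 + 84 = 67)
(294 + J(q))*(k(18, -11) + v) = (294 + 18)*((-11 + 2*18) + 67) = 312*((-11 + 36) + 67) = 312*(25 + 67) = 312*92 = 28704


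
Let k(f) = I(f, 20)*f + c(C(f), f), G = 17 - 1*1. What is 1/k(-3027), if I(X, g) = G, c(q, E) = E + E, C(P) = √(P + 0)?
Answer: -1/54486 ≈ -1.8353e-5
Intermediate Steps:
C(P) = √P
c(q, E) = 2*E
G = 16 (G = 17 - 1 = 16)
I(X, g) = 16
k(f) = 18*f (k(f) = 16*f + 2*f = 18*f)
1/k(-3027) = 1/(18*(-3027)) = 1/(-54486) = -1/54486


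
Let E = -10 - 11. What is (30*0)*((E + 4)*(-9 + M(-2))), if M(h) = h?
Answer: 0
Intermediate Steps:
E = -21
(30*0)*((E + 4)*(-9 + M(-2))) = (30*0)*((-21 + 4)*(-9 - 2)) = 0*(-17*(-11)) = 0*187 = 0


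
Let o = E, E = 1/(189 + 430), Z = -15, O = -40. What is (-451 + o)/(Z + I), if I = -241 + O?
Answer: 34896/22903 ≈ 1.5236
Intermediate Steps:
I = -281 (I = -241 - 40 = -281)
E = 1/619 ≈ 0.0016155
o = 1/619 ≈ 0.0016155
(-451 + o)/(Z + I) = (-451 + 1/619)/(-15 - 281) = -279168/619/(-296) = -279168/619*(-1/296) = 34896/22903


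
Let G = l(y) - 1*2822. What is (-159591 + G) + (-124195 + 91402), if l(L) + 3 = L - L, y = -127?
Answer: -195209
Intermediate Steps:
l(L) = -3 (l(L) = -3 + (L - L) = -3 + 0 = -3)
G = -2825 (G = -3 - 1*2822 = -3 - 2822 = -2825)
(-159591 + G) + (-124195 + 91402) = (-159591 - 2825) + (-124195 + 91402) = -162416 - 32793 = -195209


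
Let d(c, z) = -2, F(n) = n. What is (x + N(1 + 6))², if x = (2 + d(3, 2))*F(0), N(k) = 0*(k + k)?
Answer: 0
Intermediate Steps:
N(k) = 0 (N(k) = 0*(2*k) = 0)
x = 0 (x = (2 - 2)*0 = 0*0 = 0)
(x + N(1 + 6))² = (0 + 0)² = 0² = 0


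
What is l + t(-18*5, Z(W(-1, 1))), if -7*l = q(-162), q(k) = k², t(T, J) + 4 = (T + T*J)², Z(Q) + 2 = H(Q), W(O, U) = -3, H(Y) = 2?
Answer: 30428/7 ≈ 4346.9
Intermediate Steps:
Z(Q) = 0 (Z(Q) = -2 + 2 = 0)
t(T, J) = -4 + (T + J*T)² (t(T, J) = -4 + (T + T*J)² = -4 + (T + J*T)²)
l = -26244/7 (l = -⅐*(-162)² = -⅐*26244 = -26244/7 ≈ -3749.1)
l + t(-18*5, Z(W(-1, 1))) = -26244/7 + (-4 + (-18*5)²*(1 + 0)²) = -26244/7 + (-4 + (-90)²*1²) = -26244/7 + (-4 + 8100*1) = -26244/7 + (-4 + 8100) = -26244/7 + 8096 = 30428/7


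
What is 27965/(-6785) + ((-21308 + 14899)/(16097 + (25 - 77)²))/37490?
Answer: -171401386721/41586119910 ≈ -4.1216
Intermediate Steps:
27965/(-6785) + ((-21308 + 14899)/(16097 + (25 - 77)²))/37490 = 27965*(-1/6785) - 6409/(16097 + (-52)²)*(1/37490) = -5593/1357 - 6409/(16097 + 2704)*(1/37490) = -5593/1357 - 6409/18801*(1/37490) = -5593/1357 - 6409*1/18801*(1/37490) = -5593/1357 - 6409/18801*1/37490 = -5593/1357 - 6409/704849490 = -171401386721/41586119910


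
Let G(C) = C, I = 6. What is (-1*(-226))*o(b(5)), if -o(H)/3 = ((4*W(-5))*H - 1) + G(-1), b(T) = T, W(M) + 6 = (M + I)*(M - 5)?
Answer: 218316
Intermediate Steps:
W(M) = -6 + (-5 + M)*(6 + M) (W(M) = -6 + (M + 6)*(M - 5) = -6 + (6 + M)*(-5 + M) = -6 + (-5 + M)*(6 + M))
o(H) = 6 + 192*H (o(H) = -3*(((4*(-36 - 5 + (-5)**2))*H - 1) - 1) = -3*(((4*(-36 - 5 + 25))*H - 1) - 1) = -3*(((4*(-16))*H - 1) - 1) = -3*((-64*H - 1) - 1) = -3*((-1 - 64*H) - 1) = -3*(-2 - 64*H) = 6 + 192*H)
(-1*(-226))*o(b(5)) = (-1*(-226))*(6 + 192*5) = 226*(6 + 960) = 226*966 = 218316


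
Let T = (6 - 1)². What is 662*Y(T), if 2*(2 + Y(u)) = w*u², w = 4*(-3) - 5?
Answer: -3518199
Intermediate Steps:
T = 25 (T = 5² = 25)
w = -17 (w = -12 - 5 = -17)
Y(u) = -2 - 17*u²/2 (Y(u) = -2 + (-17*u²)/2 = -2 - 17*u²/2)
662*Y(T) = 662*(-2 - 17/2*25²) = 662*(-2 - 17/2*625) = 662*(-2 - 10625/2) = 662*(-10629/2) = -3518199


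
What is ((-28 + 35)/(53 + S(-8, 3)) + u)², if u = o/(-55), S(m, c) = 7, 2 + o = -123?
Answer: 2486929/435600 ≈ 5.7092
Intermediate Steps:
o = -125 (o = -2 - 123 = -125)
u = 25/11 (u = -125/(-55) = -125*(-1/55) = 25/11 ≈ 2.2727)
((-28 + 35)/(53 + S(-8, 3)) + u)² = ((-28 + 35)/(53 + 7) + 25/11)² = (7/60 + 25/11)² = (1577/660)² = 2486929/435600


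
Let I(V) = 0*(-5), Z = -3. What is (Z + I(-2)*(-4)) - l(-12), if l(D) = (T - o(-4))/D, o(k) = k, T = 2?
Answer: -5/2 ≈ -2.5000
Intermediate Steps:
I(V) = 0
l(D) = 6/D (l(D) = (2 - 1*(-4))/D = (2 + 4)/D = 6/D)
(Z + I(-2)*(-4)) - l(-12) = (-3 + 0*(-4)) - 6/(-12) = (-3 + 0) - 6*(-1)/12 = -3 - 1*(-½) = -3 + ½ = -5/2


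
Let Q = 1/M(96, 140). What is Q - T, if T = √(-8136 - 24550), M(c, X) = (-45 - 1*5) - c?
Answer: -1/146 - I*√32686 ≈ -0.0068493 - 180.79*I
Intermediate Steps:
M(c, X) = -50 - c (M(c, X) = (-45 - 5) - c = -50 - c)
Q = -1/146 (Q = 1/(-50 - 1*96) = 1/(-50 - 96) = 1/(-146) = -1/146 ≈ -0.0068493)
T = I*√32686 (T = √(-32686) = I*√32686 ≈ 180.79*I)
Q - T = -1/146 - I*√32686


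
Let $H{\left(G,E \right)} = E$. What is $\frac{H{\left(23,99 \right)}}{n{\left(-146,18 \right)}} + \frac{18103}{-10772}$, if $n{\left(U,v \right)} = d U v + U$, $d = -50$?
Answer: $- \frac{1187512367}{706934044} \approx -1.6798$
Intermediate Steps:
$n{\left(U,v \right)} = U - 50 U v$ ($n{\left(U,v \right)} = - 50 U v + U = U - 50 U v$)
$\frac{H{\left(23,99 \right)}}{n{\left(-146,18 \right)}} + \frac{18103}{-10772} = \frac{99}{\left(-146\right) \left(1 - 900\right)} + \frac{18103}{-10772} = \frac{99}{\left(-146\right) \left(1 - 900\right)} + 18103 \left(- \frac{1}{10772}\right) = \frac{99}{\left(-146\right) \left(-899\right)} - \frac{18103}{10772} = \frac{99}{131254} - \frac{18103}{10772} = - \frac{1187512367}{706934044}$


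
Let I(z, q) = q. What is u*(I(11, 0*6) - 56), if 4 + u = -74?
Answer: 4368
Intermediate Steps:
u = -78 (u = -4 - 74 = -78)
u*(I(11, 0*6) - 56) = -78*(0*6 - 56) = -78*(0 - 56) = -78*(-56) = 4368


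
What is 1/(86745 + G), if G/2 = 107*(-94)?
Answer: 1/66629 ≈ 1.5008e-5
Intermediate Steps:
G = -20116 (G = 2*(107*(-94)) = 2*(-10058) = -20116)
1/(86745 + G) = 1/(86745 - 20116) = 1/66629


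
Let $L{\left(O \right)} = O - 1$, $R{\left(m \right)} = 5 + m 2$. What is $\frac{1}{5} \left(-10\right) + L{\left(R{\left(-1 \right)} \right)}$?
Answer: $0$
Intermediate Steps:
$R{\left(m \right)} = 5 + 2 m$
$L{\left(O \right)} = -1 + O$
$\frac{1}{5} \left(-10\right) + L{\left(R{\left(-1 \right)} \right)} = \frac{1}{5} \left(-10\right) + \left(-1 + \left(5 + 2 \left(-1\right)\right)\right) = \frac{1}{5} \left(-10\right) + \left(-1 + \left(5 - 2\right)\right) = -2 + \left(-1 + 3\right) = -2 + 2 = 0$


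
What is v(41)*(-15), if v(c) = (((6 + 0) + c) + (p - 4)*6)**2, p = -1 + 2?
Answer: -12615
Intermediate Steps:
p = 1
v(c) = (-12 + c)**2 (v(c) = (((6 + 0) + c) + (1 - 4)*6)**2 = ((6 + c) - 3*6)**2 = ((6 + c) - 18)**2 = (-12 + c)**2)
v(41)*(-15) = (-12 + 41)**2*(-15) = 29**2*(-15) = 841*(-15) = -12615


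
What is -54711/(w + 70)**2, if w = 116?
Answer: -6079/3844 ≈ -1.5814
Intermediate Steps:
-54711/(w + 70)**2 = -54711/(116 + 70)**2 = -54711/(186**2) = -54711/34596 = -54711*1/34596 = -6079/3844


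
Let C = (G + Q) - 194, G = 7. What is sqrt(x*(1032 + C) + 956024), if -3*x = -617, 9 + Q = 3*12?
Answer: 4*sqrt(638643)/3 ≈ 1065.5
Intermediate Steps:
Q = 27 (Q = -9 + 3*12 = -9 + 36 = 27)
x = 617/3 (x = -1/3*(-617) = 617/3 ≈ 205.67)
C = -160 (C = (7 + 27) - 194 = 34 - 194 = -160)
sqrt(x*(1032 + C) + 956024) = sqrt(617*(1032 - 160)/3 + 956024) = sqrt((617/3)*872 + 956024) = sqrt(538024/3 + 956024) = sqrt(3406096/3) = 4*sqrt(638643)/3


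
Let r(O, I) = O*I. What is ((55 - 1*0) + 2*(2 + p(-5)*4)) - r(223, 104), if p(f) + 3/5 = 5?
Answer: -115489/5 ≈ -23098.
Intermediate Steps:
p(f) = 22/5 (p(f) = -3/5 + 5 = 22/5)
r(O, I) = I*O
((55 - 1*0) + 2*(2 + p(-5)*4)) - r(223, 104) = ((55 - 1*0) + 2*(2 + (22/5)*4)) - 104*223 = ((55 + 0) + 2*(2 + 88/5)) - 1*23192 = (55 + 2*(98/5)) - 23192 = (55 + 196/5) - 23192 = 471/5 - 23192 = -115489/5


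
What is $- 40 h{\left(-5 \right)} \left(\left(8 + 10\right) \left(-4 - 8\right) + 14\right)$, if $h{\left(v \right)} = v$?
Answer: $-40400$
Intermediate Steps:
$- 40 h{\left(-5 \right)} \left(\left(8 + 10\right) \left(-4 - 8\right) + 14\right) = \left(-40\right) \left(-5\right) \left(\left(8 + 10\right) \left(-4 - 8\right) + 14\right) = 200 \left(18 \left(-12\right) + 14\right) = 200 \left(-216 + 14\right) = 200 \left(-202\right) = -40400$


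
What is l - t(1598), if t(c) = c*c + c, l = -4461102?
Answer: -7016304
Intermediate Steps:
t(c) = c + c**2 (t(c) = c**2 + c = c + c**2)
l - t(1598) = -4461102 - 1598*(1 + 1598) = -4461102 - 1598*1599 = -4461102 - 1*2555202 = -4461102 - 2555202 = -7016304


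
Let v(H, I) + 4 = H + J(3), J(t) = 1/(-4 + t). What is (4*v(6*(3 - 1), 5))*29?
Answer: 812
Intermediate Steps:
v(H, I) = -5 + H (v(H, I) = -4 + (H + 1/(-4 + 3)) = -4 + (H + 1/(-1)) = -4 + (H - 1) = -4 + (-1 + H) = -5 + H)
(4*v(6*(3 - 1), 5))*29 = (4*(-5 + 6*(3 - 1)))*29 = (4*(-5 + 6*2))*29 = (4*(-5 + 12))*29 = (4*7)*29 = 28*29 = 812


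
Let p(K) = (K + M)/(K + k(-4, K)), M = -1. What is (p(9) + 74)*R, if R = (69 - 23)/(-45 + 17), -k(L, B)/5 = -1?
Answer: -6003/49 ≈ -122.51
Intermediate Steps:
k(L, B) = 5 (k(L, B) = -5*(-1) = 5)
p(K) = (-1 + K)/(5 + K) (p(K) = (K - 1)/(K + 5) = (-1 + K)/(5 + K))
R = -23/14 (R = 46/(-28) = 46*(-1/28) = -23/14 ≈ -1.6429)
(p(9) + 74)*R = ((-1 + 9)/(5 + 9) + 74)*(-23/14) = (8/14 + 74)*(-23/14) = ((1/14)*8 + 74)*(-23/14) = (4/7 + 74)*(-23/14) = (522/7)*(-23/14) = -6003/49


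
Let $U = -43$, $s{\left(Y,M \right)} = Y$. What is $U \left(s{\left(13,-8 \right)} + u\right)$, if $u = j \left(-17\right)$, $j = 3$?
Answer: $1634$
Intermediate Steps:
$u = -51$ ($u = 3 \left(-17\right) = -51$)
$U \left(s{\left(13,-8 \right)} + u\right) = - 43 \left(13 - 51\right) = \left(-43\right) \left(-38\right) = 1634$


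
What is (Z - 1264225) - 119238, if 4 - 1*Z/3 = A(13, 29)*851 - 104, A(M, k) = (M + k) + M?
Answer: -1523554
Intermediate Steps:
A(M, k) = k + 2*M
Z = -140091 (Z = 12 - 3*((29 + 2*13)*851 - 104) = 12 - 3*((29 + 26)*851 - 104) = 12 - 3*(55*851 - 104) = 12 - 3*(46805 - 104) = 12 - 3*46701 = 12 - 140103 = -140091)
(Z - 1264225) - 119238 = (-140091 - 1264225) - 119238 = -1404316 - 119238 = -1523554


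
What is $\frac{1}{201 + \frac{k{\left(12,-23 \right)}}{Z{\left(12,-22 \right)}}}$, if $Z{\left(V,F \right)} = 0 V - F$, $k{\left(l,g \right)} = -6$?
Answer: $\frac{11}{2208} \approx 0.0049819$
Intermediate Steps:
$Z{\left(V,F \right)} = - F$ ($Z{\left(V,F \right)} = 0 - F = - F$)
$\frac{1}{201 + \frac{k{\left(12,-23 \right)}}{Z{\left(12,-22 \right)}}} = \frac{1}{201 - \frac{6}{\left(-1\right) \left(-22\right)}} = \frac{1}{201 - \frac{6}{22}} = \frac{1}{201 - \frac{3}{11}} = \frac{1}{\frac{2208}{11}} = \frac{11}{2208}$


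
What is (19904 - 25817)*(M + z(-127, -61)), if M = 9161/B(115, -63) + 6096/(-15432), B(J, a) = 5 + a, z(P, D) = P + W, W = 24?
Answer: 57631273281/37294 ≈ 1.5453e+6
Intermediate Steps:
z(P, D) = 24 + P (z(P, D) = P + 24 = 24 + P)
M = -5905255/37294 (M = 9161/(5 - 63) + 6096/(-15432) = 9161/(-58) + 6096*(-1/15432) = 9161*(-1/58) - 254/643 = -9161/58 - 254/643 = -5905255/37294 ≈ -158.34)
(19904 - 25817)*(M + z(-127, -61)) = (19904 - 25817)*(-5905255/37294 + (24 - 127)) = -5913*(-5905255/37294 - 103) = -5913*(-9746537/37294) = 57631273281/37294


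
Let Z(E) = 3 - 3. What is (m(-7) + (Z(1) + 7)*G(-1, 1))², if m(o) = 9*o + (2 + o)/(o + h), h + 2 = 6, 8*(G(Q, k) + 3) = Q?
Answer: 3988009/576 ≈ 6923.6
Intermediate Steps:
Z(E) = 0
G(Q, k) = -3 + Q/8
h = 4 (h = -2 + 6 = 4)
m(o) = 9*o + (2 + o)/(4 + o) (m(o) = 9*o + (2 + o)/(o + 4) = 9*o + (2 + o)/(4 + o))
(m(-7) + (Z(1) + 7)*G(-1, 1))² = ((2 + 9*(-7)² + 37*(-7))/(4 - 7) + (0 + 7)*(-3 + (⅛)*(-1)))² = ((2 + 9*49 - 259)/(-3) + 7*(-3 - ⅛))² = (-(2 + 441 - 259)/3 + 7*(-25/8))² = (-⅓*184 - 175/8)² = (-184/3 - 175/8)² = (-1997/24)² = 3988009/576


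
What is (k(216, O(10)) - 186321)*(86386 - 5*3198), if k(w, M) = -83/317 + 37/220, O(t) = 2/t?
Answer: -228681988016529/17435 ≈ -1.3116e+10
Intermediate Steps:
k(w, M) = -6531/69740 (k(w, M) = -83*1/317 + 37*(1/220) = -83/317 + 37/220 = -6531/69740)
(k(216, O(10)) - 186321)*(86386 - 5*3198) = (-6531/69740 - 186321)*(86386 - 5*3198) = -12994033071*(86386 - 15990)/69740 = -12994033071/69740*70396 = -228681988016529/17435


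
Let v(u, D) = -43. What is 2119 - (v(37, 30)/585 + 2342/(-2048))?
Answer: 1270094827/599040 ≈ 2120.2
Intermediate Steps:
2119 - (v(37, 30)/585 + 2342/(-2048)) = 2119 - (-43/585 + 2342/(-2048)) = 2119 - (-43*1/585 + 2342*(-1/2048)) = 2119 - (-43/585 - 1171/1024) = 2119 - 1*(-729067/599040) = 2119 + 729067/599040 = 1270094827/599040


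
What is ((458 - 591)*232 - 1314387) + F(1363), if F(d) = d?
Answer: -1343880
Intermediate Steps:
((458 - 591)*232 - 1314387) + F(1363) = ((458 - 591)*232 - 1314387) + 1363 = (-133*232 - 1314387) + 1363 = (-30856 - 1314387) + 1363 = -1345243 + 1363 = -1343880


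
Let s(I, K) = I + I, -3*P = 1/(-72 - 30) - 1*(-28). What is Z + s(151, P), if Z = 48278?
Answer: 48580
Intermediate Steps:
P = -2855/306 (P = -(1/(-72 - 30) - 1*(-28))/3 = -(1/(-102) + 28)/3 = -(-1/102 + 28)/3 = -⅓*2855/102 = -2855/306 ≈ -9.3301)
s(I, K) = 2*I
Z + s(151, P) = 48278 + 2*151 = 48278 + 302 = 48580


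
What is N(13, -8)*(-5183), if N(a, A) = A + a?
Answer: -25915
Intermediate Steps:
N(13, -8)*(-5183) = (-8 + 13)*(-5183) = 5*(-5183) = -25915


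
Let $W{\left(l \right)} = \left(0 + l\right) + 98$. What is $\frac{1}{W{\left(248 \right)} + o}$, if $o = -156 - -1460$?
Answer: $\frac{1}{1650} \approx 0.00060606$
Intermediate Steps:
$W{\left(l \right)} = 98 + l$ ($W{\left(l \right)} = l + 98 = 98 + l$)
$o = 1304$ ($o = -156 + 1460 = 1304$)
$\frac{1}{W{\left(248 \right)} + o} = \frac{1}{\left(98 + 248\right) + 1304} = \frac{1}{346 + 1304} = \frac{1}{1650}$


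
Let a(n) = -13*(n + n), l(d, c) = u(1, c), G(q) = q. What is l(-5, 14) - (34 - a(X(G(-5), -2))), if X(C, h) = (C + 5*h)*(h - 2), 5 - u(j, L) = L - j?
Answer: -1602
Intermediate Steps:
u(j, L) = 5 + j - L (u(j, L) = 5 - (L - j) = 5 + (j - L) = 5 + j - L)
X(C, h) = (-2 + h)*(C + 5*h) (X(C, h) = (C + 5*h)*(-2 + h) = (-2 + h)*(C + 5*h))
l(d, c) = 6 - c (l(d, c) = 5 + 1 - c = 6 - c)
a(n) = -26*n
l(-5, 14) - (34 - a(X(G(-5), -2))) = (6 - 1*14) - (34 - (-26)*(-10*(-2) - 2*(-5) + 5*(-2)² - 5*(-2))) = (6 - 14) - (34 - (-26)*(20 + 10 + 5*4 + 10)) = -8 - (34 - (-26)*(20 + 10 + 20 + 10)) = -8 - (34 - (-26)*60) = -8 - (34 - 1*(-1560)) = -8 - (34 + 1560) = -8 - 1*1594 = -8 - 1594 = -1602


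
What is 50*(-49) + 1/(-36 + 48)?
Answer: -29399/12 ≈ -2449.9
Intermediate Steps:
50*(-49) + 1/(-36 + 48) = -2450 + 1/12 = -29399/12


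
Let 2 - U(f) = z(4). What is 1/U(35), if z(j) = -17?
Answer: 1/19 ≈ 0.052632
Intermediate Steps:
U(f) = 19 (U(f) = 2 - 1*(-17) = 2 + 17 = 19)
1/U(35) = 1/19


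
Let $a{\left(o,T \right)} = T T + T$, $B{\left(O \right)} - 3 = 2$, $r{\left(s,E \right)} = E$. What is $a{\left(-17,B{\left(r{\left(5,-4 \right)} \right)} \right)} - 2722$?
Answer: $-2692$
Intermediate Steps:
$B{\left(O \right)} = 5$ ($B{\left(O \right)} = 3 + 2 = 5$)
$a{\left(o,T \right)} = T + T^{2}$ ($a{\left(o,T \right)} = T^{2} + T = T + T^{2}$)
$a{\left(-17,B{\left(r{\left(5,-4 \right)} \right)} \right)} - 2722 = 5 \left(1 + 5\right) - 2722 = 5 \cdot 6 - 2722 = 30 - 2722 = -2692$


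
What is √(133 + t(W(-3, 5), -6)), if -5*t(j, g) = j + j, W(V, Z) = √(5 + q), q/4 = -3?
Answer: √(3325 - 10*I*√7)/5 ≈ 11.533 - 0.045883*I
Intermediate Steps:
q = -12 (q = 4*(-3) = -12)
W(V, Z) = I*√7 (W(V, Z) = √(5 - 12) = √(-7) = I*√7)
t(j, g) = -2*j/5 (t(j, g) = -(j + j)/5 = -2*j/5)
√(133 + t(W(-3, 5), -6)) = √(133 - 2*I*√7/5)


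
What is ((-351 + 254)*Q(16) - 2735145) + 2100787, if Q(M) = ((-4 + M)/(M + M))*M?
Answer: -634940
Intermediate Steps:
Q(M) = -2 + M/2 (Q(M) = ((-4 + M)/((2*M)))*M = ((-4 + M)*(1/(2*M)))*M = ((-4 + M)/(2*M))*M = -2 + M/2)
((-351 + 254)*Q(16) - 2735145) + 2100787 = ((-351 + 254)*(-2 + (½)*16) - 2735145) + 2100787 = (-97*(-2 + 8) - 2735145) + 2100787 = (-97*6 - 2735145) + 2100787 = (-582 - 2735145) + 2100787 = -2735727 + 2100787 = -634940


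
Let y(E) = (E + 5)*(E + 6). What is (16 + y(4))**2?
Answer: 11236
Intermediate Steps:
y(E) = (5 + E)*(6 + E)
(16 + y(4))**2 = (16 + (30 + 4**2 + 11*4))**2 = (16 + (30 + 16 + 44))**2 = (16 + 90)**2 = 106**2 = 11236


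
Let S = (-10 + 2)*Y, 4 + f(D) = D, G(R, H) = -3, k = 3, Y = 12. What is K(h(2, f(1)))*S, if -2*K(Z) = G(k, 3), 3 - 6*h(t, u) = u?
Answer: -144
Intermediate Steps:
f(D) = -4 + D
h(t, u) = 1/2 - u/6
K(Z) = 3/2 (K(Z) = -1/2*(-3) = 3/2)
S = -96 (S = (-10 + 2)*12 = -8*12 = -96)
K(h(2, f(1)))*S = (3/2)*(-96) = -144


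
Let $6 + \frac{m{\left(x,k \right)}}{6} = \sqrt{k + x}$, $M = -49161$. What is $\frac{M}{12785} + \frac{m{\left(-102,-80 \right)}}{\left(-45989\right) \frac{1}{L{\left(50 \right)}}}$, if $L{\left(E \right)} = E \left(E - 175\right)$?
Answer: $- \frac{5137490229}{587969365} + \frac{37500 i \sqrt{182}}{45989} \approx -8.7377 + 11.001 i$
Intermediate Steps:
$m{\left(x,k \right)} = -36 + 6 \sqrt{k + x}$
$L{\left(E \right)} = E \left(-175 + E\right)$
$\frac{M}{12785} + \frac{m{\left(-102,-80 \right)}}{\left(-45989\right) \frac{1}{L{\left(50 \right)}}} = - \frac{49161}{12785} + \frac{-36 + 6 \sqrt{-80 - 102}}{\left(-45989\right) \frac{1}{50 \left(-175 + 50\right)}} = \left(-49161\right) \frac{1}{12785} + \frac{-36 + 6 \sqrt{-182}}{\left(-45989\right) \frac{1}{50 \left(-125\right)}} = - \frac{49161}{12785} + \frac{-36 + 6 i \sqrt{182}}{\left(-45989\right) \frac{1}{-6250}} = - \frac{49161}{12785} + \frac{-36 + 6 i \sqrt{182}}{\left(-45989\right) \left(- \frac{1}{6250}\right)} = - \frac{49161}{12785} + \frac{-36 + 6 i \sqrt{182}}{\frac{45989}{6250}} = - \frac{49161}{12785} + \left(-36 + 6 i \sqrt{182}\right) \frac{6250}{45989} = - \frac{49161}{12785} - \left(\frac{225000}{45989} - \frac{37500 i \sqrt{182}}{45989}\right) = - \frac{5137490229}{587969365} + \frac{37500 i \sqrt{182}}{45989}$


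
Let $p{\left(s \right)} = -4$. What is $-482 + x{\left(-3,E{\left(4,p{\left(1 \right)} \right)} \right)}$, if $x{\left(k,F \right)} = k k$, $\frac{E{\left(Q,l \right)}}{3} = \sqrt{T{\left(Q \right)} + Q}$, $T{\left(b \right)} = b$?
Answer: $-473$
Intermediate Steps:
$E{\left(Q,l \right)} = 3 \sqrt{2} \sqrt{Q}$ ($E{\left(Q,l \right)} = 3 \sqrt{Q + Q} = 3 \sqrt{2 Q} = 3 \sqrt{2} \sqrt{Q}$)
$x{\left(k,F \right)} = k^{2}$
$-482 + x{\left(-3,E{\left(4,p{\left(1 \right)} \right)} \right)} = -482 + \left(-3\right)^{2} = -482 + 9 = -473$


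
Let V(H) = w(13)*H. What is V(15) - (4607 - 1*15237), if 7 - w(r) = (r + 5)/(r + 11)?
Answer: 42895/4 ≈ 10724.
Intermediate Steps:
w(r) = 7 - (5 + r)/(11 + r) (w(r) = 7 - (r + 5)/(r + 11) = 7 - (5 + r)/(11 + r))
V(H) = 25*H/4 (V(H) = (6*(12 + 13)/(11 + 13))*H = (6*25/24)*H = (6*(1/24)*25)*H = 25*H/4)
V(15) - (4607 - 1*15237) = (25/4)*15 - (4607 - 1*15237) = 375/4 - (4607 - 15237) = 375/4 - 1*(-10630) = 375/4 + 10630 = 42895/4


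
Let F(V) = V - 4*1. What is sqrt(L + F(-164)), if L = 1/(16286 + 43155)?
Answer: I*sqrt(593582997367)/59441 ≈ 12.961*I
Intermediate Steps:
F(V) = -4 + V (F(V) = V - 4 = -4 + V)
L = 1/59441 ≈ 1.6823e-5
sqrt(L + F(-164)) = sqrt(1/59441 + (-4 - 164)) = sqrt(1/59441 - 168) = sqrt(-9986087/59441) = I*sqrt(593582997367)/59441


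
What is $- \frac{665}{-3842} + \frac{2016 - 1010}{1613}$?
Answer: $\frac{4937697}{6197146} \approx 0.79677$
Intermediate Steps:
$- \frac{665}{-3842} + \frac{2016 - 1010}{1613} = \left(-665\right) \left(- \frac{1}{3842}\right) + \left(2016 - 1010\right) \frac{1}{1613} = \frac{665}{3842} + 1006 \cdot \frac{1}{1613} = \frac{665}{3842} + \frac{1006}{1613} = \frac{4937697}{6197146}$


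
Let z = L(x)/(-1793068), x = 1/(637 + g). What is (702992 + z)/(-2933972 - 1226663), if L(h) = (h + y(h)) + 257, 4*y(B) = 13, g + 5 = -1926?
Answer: -3262206244398603/19307260225529840 ≈ -0.16896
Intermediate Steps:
g = -1931 (g = -5 - 1926 = -1931)
y(B) = 13/4 (y(B) = (¼)*13 = 13/4)
x = -1/1294 (x = 1/(637 - 1931) = 1/(-1294) = -1/1294 ≈ -0.00077280)
L(h) = 1041/4 + h (L(h) = (h + 13/4) + 257 = (13/4 + h) + 257 = 1041/4 + h)
z = -673525/4640459984 (z = (1041/4 - 1/1294)/(-1793068) = (673525/2588)*(-1/1793068) = -673525/4640459984 ≈ -0.00014514)
(702992 + z)/(-2933972 - 1226663) = (702992 - 673525/4640459984)/(-2933972 - 1226663) = (3262206244398603/4640459984)/(-4160635) = (3262206244398603/4640459984)*(-1/4160635) = -3262206244398603/19307260225529840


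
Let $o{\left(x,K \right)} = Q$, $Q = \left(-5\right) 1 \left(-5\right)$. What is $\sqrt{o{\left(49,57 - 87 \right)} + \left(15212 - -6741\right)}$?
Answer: $3 \sqrt{2442} \approx 148.25$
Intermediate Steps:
$Q = 25$ ($Q = \left(-5\right) \left(-5\right) = 25$)
$o{\left(x,K \right)} = 25$
$\sqrt{o{\left(49,57 - 87 \right)} + \left(15212 - -6741\right)} = \sqrt{25 + \left(15212 - -6741\right)} = \sqrt{25 + \left(15212 + 6741\right)} = \sqrt{25 + 21953} = \sqrt{21978} = 3 \sqrt{2442}$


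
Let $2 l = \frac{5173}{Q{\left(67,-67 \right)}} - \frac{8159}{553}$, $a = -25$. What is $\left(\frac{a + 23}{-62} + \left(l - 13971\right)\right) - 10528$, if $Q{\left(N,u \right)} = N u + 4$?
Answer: $- \frac{1884247864592}{76886355} \approx -24507.0$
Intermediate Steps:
$Q{\left(N,u \right)} = 4 + N u$
$l = - \frac{19726892}{2480205}$ ($l = \frac{\frac{5173}{4 + 67 \left(-67\right)} - \frac{8159}{553}}{2} = \frac{\frac{5173}{4 - 4489} - \frac{8159}{553}}{2} = \frac{\frac{5173}{-4485} - \frac{8159}{553}}{2} = \frac{5173 \left(- \frac{1}{4485}\right) - \frac{8159}{553}}{2} = \frac{- \frac{5173}{4485} - \frac{8159}{553}}{2} = \frac{1}{2} \left(- \frac{39453784}{2480205}\right) = - \frac{19726892}{2480205} \approx -7.9537$)
$\left(\frac{a + 23}{-62} + \left(l - 13971\right)\right) - 10528 = \left(\frac{-25 + 23}{-62} - \frac{34670670947}{2480205}\right) - 10528 = \left(\left(-2\right) \left(- \frac{1}{62}\right) - \frac{34670670947}{2480205}\right) - 10528 = \left(\frac{1}{31} - \frac{34670670947}{2480205}\right) - 10528 = - \frac{1074788319152}{76886355} - 10528 = - \frac{1884247864592}{76886355}$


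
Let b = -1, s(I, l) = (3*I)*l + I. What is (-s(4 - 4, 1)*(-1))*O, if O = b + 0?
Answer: 0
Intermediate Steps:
s(I, l) = I + 3*I*l (s(I, l) = 3*I*l + I = I + 3*I*l)
O = -1 (O = -1 + 0 = -1)
(-s(4 - 4, 1)*(-1))*O = (-(4 - 4)*(1 + 3*1)*(-1))*(-1) = (-0*(1 + 3)*(-1))*(-1) = (-0*4*(-1))*(-1) = (-1*0*(-1))*(-1) = (0*(-1))*(-1) = 0*(-1) = 0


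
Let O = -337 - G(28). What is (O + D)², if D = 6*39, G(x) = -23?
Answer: 6400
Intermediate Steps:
D = 234
O = -314 (O = -337 - 1*(-23) = -337 + 23 = -314)
(O + D)² = (-314 + 234)² = (-80)² = 6400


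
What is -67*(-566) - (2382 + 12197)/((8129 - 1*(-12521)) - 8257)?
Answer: 469952767/12393 ≈ 37921.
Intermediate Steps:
-67*(-566) - (2382 + 12197)/((8129 - 1*(-12521)) - 8257) = 37922 - 14579/((8129 + 12521) - 8257) = 37922 - 14579/(20650 - 8257) = 37922 - 14579/12393 = 469952767/12393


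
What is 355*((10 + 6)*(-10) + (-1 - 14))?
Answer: -62125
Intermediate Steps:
355*((10 + 6)*(-10) + (-1 - 14)) = 355*(16*(-10) - 15) = 355*(-160 - 15) = 355*(-175) = -62125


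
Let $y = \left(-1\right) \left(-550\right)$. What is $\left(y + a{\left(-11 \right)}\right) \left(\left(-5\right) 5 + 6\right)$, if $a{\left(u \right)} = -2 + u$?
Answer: $-10203$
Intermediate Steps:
$y = 550$
$\left(y + a{\left(-11 \right)}\right) \left(\left(-5\right) 5 + 6\right) = \left(550 - 13\right) \left(\left(-5\right) 5 + 6\right) = \left(550 - 13\right) \left(-25 + 6\right) = 537 \left(-19\right) = -10203$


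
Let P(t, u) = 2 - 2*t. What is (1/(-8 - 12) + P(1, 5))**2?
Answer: 1/400 ≈ 0.0025000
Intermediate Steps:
(1/(-8 - 12) + P(1, 5))**2 = (1/(-8 - 12) + (2 - 2*1))**2 = (1/(-20) + (2 - 2))**2 = (-1/20 + 0)**2 = (-1/20)**2 = 1/400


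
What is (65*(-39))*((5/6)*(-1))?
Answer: 4225/2 ≈ 2112.5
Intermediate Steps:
(65*(-39))*((5/6)*(-1)) = -2535*5*(⅙)*(-1) = -4225*(-1)/2 = -2535*(-⅚) = 4225/2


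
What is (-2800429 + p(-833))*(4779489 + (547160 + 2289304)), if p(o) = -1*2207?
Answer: -21344744052108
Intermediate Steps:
p(o) = -2207
(-2800429 + p(-833))*(4779489 + (547160 + 2289304)) = (-2800429 - 2207)*(4779489 + (547160 + 2289304)) = -2802636*(4779489 + 2836464) = -2802636*7615953 = -21344744052108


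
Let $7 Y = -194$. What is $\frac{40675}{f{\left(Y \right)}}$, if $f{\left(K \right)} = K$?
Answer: $- \frac{284725}{194} \approx -1467.7$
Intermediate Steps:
$Y = - \frac{194}{7}$ ($Y = \frac{1}{7} \left(-194\right) = - \frac{194}{7} \approx -27.714$)
$\frac{40675}{f{\left(Y \right)}} = \frac{40675}{- \frac{194}{7}} = 40675 \left(- \frac{7}{194}\right) = - \frac{284725}{194}$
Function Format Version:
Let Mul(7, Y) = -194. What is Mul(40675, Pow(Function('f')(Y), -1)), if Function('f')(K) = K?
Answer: Rational(-284725, 194) ≈ -1467.7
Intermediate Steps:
Y = Rational(-194, 7) (Y = Mul(Rational(1, 7), -194) = Rational(-194, 7) ≈ -27.714)
Mul(40675, Pow(Function('f')(Y), -1)) = Mul(40675, Pow(Rational(-194, 7), -1)) = Mul(40675, Rational(-7, 194)) = Rational(-284725, 194)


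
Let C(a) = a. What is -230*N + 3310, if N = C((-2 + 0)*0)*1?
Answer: 3310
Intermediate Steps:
N = 0 (N = ((-2 + 0)*0)*1 = -2*0*1 = 0*1 = 0)
-230*N + 3310 = -230*0 + 3310 = 0 + 3310 = 3310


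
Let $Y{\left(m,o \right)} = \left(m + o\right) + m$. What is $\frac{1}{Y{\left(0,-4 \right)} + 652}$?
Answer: $\frac{1}{648} \approx 0.0015432$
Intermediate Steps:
$Y{\left(m,o \right)} = o + 2 m$
$\frac{1}{Y{\left(0,-4 \right)} + 652} = \frac{1}{\left(-4 + 2 \cdot 0\right) + 652} = \frac{1}{\left(-4 + 0\right) + 652} = \frac{1}{-4 + 652} = \frac{1}{648}$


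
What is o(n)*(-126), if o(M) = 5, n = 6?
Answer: -630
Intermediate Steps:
o(n)*(-126) = 5*(-126) = -630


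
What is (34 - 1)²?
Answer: 1089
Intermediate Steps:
(34 - 1)² = 33² = 1089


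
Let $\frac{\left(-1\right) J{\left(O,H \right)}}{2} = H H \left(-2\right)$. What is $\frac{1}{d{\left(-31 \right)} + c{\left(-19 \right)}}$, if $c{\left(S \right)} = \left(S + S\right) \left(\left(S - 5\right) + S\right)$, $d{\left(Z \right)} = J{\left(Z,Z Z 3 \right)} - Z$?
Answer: $\frac{1}{33248421} \approx 3.0077 \cdot 10^{-8}$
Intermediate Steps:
$J{\left(O,H \right)} = 4 H^{2}$ ($J{\left(O,H \right)} = - 2 H H \left(-2\right) = - 2 H^{2} \left(-2\right) = - 2 \left(- 2 H^{2}\right) = 4 H^{2}$)
$d{\left(Z \right)} = - Z + 36 Z^{4}$ ($d{\left(Z \right)} = 4 \left(Z Z 3\right)^{2} - Z = 4 \left(Z^{2} \cdot 3\right)^{2} - Z = 4 \left(3 Z^{2}\right)^{2} - Z = 4 \cdot 9 Z^{4} - Z = 36 Z^{4} - Z = - Z + 36 Z^{4}$)
$c{\left(S \right)} = 2 S \left(-5 + 2 S\right)$ ($c{\left(S \right)} = 2 S \left(\left(-5 + S\right) + S\right) = 2 S \left(-5 + 2 S\right)$)
$\frac{1}{d{\left(-31 \right)} + c{\left(-19 \right)}} = \frac{1}{\left(\left(-1\right) \left(-31\right) + 36 \left(-31\right)^{4}\right) + 2 \left(-19\right) \left(-5 + 2 \left(-19\right)\right)} = \frac{1}{\left(31 + 36 \cdot 923521\right) + 2 \left(-19\right) \left(-5 - 38\right)} = \frac{1}{\left(31 + 33246756\right) + 2 \left(-19\right) \left(-43\right)} = \frac{1}{33246787 + 1634} = \frac{1}{33248421}$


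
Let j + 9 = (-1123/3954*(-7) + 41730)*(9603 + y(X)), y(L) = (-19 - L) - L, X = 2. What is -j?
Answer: -790389648197/1977 ≈ -3.9979e+8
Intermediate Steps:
y(L) = -19 - 2*L
j = 790389648197/1977 (j = -9 + (-1123/3954*(-7) + 41730)*(9603 + (-19 - 2*2)) = -9 + (-1123*1/3954*(-7) + 41730)*(9603 + (-19 - 4)) = -9 + (-1123/3954*(-7) + 41730)*(9603 - 23) = -9 + (7861/3954 + 41730)*9580 = -9 + (165008281/3954)*9580 = -9 + 790389665990/1977 = 790389648197/1977 ≈ 3.9979e+8)
-j = -1*790389648197/1977 = -790389648197/1977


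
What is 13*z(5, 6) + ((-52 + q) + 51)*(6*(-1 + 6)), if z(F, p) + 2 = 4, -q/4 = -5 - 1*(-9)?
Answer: -484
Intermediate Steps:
q = -16 (q = -4*(-5 - 1*(-9)) = -4*(-5 + 9) = -4*4 = -16)
z(F, p) = 2 (z(F, p) = -2 + 4 = 2)
13*z(5, 6) + ((-52 + q) + 51)*(6*(-1 + 6)) = 13*2 + ((-52 - 16) + 51)*(6*(-1 + 6)) = 26 + (-68 + 51)*(6*5) = 26 - 17*30 = 26 - 510 = -484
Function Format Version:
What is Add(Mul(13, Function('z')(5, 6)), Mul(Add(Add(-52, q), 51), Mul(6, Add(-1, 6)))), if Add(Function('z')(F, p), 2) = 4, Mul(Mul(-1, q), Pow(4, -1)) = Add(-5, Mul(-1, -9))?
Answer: -484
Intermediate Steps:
q = -16 (q = Mul(-4, Add(-5, Mul(-1, -9))) = Mul(-4, Add(-5, 9)) = Mul(-4, 4) = -16)
Function('z')(F, p) = 2 (Function('z')(F, p) = Add(-2, 4) = 2)
Add(Mul(13, Function('z')(5, 6)), Mul(Add(Add(-52, q), 51), Mul(6, Add(-1, 6)))) = Add(Mul(13, 2), Mul(Add(Add(-52, -16), 51), Mul(6, Add(-1, 6)))) = Add(26, Mul(Add(-68, 51), Mul(6, 5))) = Add(26, Mul(-17, 30)) = Add(26, -510) = -484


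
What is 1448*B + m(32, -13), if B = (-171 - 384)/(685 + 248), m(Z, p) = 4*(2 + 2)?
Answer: -262904/311 ≈ -845.35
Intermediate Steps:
m(Z, p) = 16 (m(Z, p) = 4*4 = 16)
B = -185/311 (B = -555/933 = -555*1/933 = -185/311 ≈ -0.59486)
1448*B + m(32, -13) = 1448*(-185/311) + 16 = -267880/311 + 16 = -262904/311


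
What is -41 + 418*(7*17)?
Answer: 49701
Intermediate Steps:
-41 + 418*(7*17) = -41 + 418*119 = -41 + 49742 = 49701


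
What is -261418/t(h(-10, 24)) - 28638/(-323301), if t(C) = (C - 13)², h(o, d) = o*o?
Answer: -28099979932/815688423 ≈ -34.449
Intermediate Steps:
h(o, d) = o²
t(C) = (-13 + C)²
-261418/t(h(-10, 24)) - 28638/(-323301) = -261418/(-13 + (-10)²)² - 28638/(-323301) = -261418/(-13 + 100)² - 28638*(-1/323301) = -261418/(87²) + 9546/107767 = -261418/7569 + 9546/107767 = -28099979932/815688423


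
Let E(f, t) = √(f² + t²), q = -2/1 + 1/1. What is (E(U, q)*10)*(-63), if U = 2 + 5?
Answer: -3150*√2 ≈ -4454.8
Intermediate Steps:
U = 7
q = -1 (q = -2*1 + 1*1 = -2 + 1 = -1)
(E(U, q)*10)*(-63) = (√(7² + (-1)²)*10)*(-63) = (√(49 + 1)*10)*(-63) = (√50*10)*(-63) = ((5*√2)*10)*(-63) = (50*√2)*(-63) = -3150*√2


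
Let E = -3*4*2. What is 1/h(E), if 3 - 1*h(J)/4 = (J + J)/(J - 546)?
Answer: 95/1108 ≈ 0.085740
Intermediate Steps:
E = -24 (E = -12*2 = -24)
h(J) = 12 - 8*J/(-546 + J) (h(J) = 12 - 4*(J + J)/(J - 546) = 12 - 4*2*J/(-546 + J) = 12 - 8*J/(-546 + J))
1/h(E) = 1/(4*(-1638 - 24)/(-546 - 24)) = 1/(4*(-1662)/(-570)) = 1/(4*(-1/570)*(-1662)) = 1/(1108/95) = 95/1108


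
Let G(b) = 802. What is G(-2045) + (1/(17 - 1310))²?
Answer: 1340822899/1671849 ≈ 802.00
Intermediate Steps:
G(-2045) + (1/(17 - 1310))² = 802 + (1/(17 - 1310))² = 802 + (1/(-1293))² = 802 + (-1/1293)² = 802 + 1/1671849 = 1340822899/1671849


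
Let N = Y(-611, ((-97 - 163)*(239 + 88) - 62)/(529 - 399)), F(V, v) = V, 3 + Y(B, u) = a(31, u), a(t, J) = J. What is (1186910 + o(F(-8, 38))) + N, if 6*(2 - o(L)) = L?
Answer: 231319892/195 ≈ 1.1863e+6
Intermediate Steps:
Y(B, u) = -3 + u
N = -42736/65 (N = -3 + ((-97 - 163)*(239 + 88) - 62)/(529 - 399) = -3 + (-260*327 - 62)/130 = -3 + (-85020 - 62)*(1/130) = -3 - 85082*1/130 = -3 - 42541/65 = -42736/65 ≈ -657.48)
o(L) = 2 - L/6
(1186910 + o(F(-8, 38))) + N = (1186910 + (2 - ⅙*(-8))) - 42736/65 = (1186910 + (2 + 4/3)) - 42736/65 = (1186910 + 10/3) - 42736/65 = 3560740/3 - 42736/65 = 231319892/195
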